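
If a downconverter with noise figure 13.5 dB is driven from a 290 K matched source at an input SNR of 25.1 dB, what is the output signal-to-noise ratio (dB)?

By definition F = SNR_in/SNR_out, so in dB: SNR_out = SNR_in − NF
SNR_out = 25.1 − 13.5 = 11.6 dB

11.6 dB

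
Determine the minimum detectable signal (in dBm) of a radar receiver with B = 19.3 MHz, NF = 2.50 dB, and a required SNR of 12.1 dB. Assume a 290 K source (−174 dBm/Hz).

Sensitivity = −174 + 10 log₁₀(B) + NF + SNR_min
= −174 + 72.86 + 2.50 + 12.1
= −86.54 dBm → −86.5 dBm

−86.5 dBm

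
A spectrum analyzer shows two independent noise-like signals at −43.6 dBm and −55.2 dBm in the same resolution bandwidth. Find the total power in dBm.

−43.3 dBm

Convert to linear, add, convert back:
P₁ = 4.37×10⁻⁸ W, P₂ = 3.02×10⁻⁹ W
P_tot = 4.67×10⁻⁸ W → 10 log₁₀(P_tot / 10⁻³) = −43.3 dBm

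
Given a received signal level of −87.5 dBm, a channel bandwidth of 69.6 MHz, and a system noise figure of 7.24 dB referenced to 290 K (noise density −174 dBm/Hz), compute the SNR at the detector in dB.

Noise floor: N = −174 + 10 log₁₀(B) + NF
10 log₁₀(6.96×10⁷) = 78.43 dB
N = −174 + 78.43 + 7.24 = −88.33 dBm
SNR = P_sig − N = −87.5 − (−88.33) = 0.83 dB → 0.8 dB

0.8 dB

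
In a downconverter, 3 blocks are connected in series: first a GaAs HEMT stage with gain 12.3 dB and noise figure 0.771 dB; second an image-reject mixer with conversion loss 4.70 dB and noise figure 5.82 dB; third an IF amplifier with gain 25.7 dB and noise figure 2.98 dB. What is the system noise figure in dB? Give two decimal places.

1.85 dB

Convert to linear (a loss of L dB is a gain of −L dB): F_i = 10^(NF_i/10), G_i = 10^(G_i,dB/10)
  Stage 1: F_1 = 10^(0.771/10) = 1.194, G_1 = 10^(12.3/10) = 16.98
  Stage 2: F_2 = 10^(5.82/10) = 3.819, G_2 = 10^(−4.70/10) = 0.3388
  Stage 3: F_3 = 10^(2.98/10) = 1.986, G_3 = 10^(25.7/10) = 371.5
Friis cascade:
  F = 1.194 + (3.819 − 1)/16.98 + (1.986 − 1)/5.754 = 1.532
NF = 10 log₁₀(1.532) = 1.85 dB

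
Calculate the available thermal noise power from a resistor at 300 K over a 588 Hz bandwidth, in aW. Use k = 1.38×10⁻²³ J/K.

P_n = kTB = 1.38×10⁻²³ × 300 × 5.88×10² = 2.43×10⁻¹⁸ W = 2.43 aW

2.43 aW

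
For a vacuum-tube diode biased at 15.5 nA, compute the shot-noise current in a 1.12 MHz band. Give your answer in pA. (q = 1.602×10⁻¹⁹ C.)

I_n = √(2qI·B)
2qI·B = 2 × 1.602×10⁻¹⁹ × 1.55×10⁻⁸ × 1.12×10⁶ = 5.56×10⁻²¹ A²
I_n = √(5.56×10⁻²¹) = 7.46×10⁻¹¹ A = 74.6 pA

74.6 pA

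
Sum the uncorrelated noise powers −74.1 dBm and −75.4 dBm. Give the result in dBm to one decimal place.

Convert to linear, add, convert back:
P₁ = 3.89×10⁻¹¹ W, P₂ = 2.88×10⁻¹¹ W
P_tot = 6.77×10⁻¹¹ W → 10 log₁₀(P_tot / 10⁻³) = −71.7 dBm

−71.7 dBm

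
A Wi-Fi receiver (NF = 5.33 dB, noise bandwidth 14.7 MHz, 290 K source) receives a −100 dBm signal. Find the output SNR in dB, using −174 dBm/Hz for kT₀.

Noise floor: N = −174 + 10 log₁₀(B) + NF
10 log₁₀(1.47×10⁷) = 71.67 dB
N = −174 + 71.67 + 5.33 = −97.00 dBm
SNR = P_sig − N = −100 − (−97.00) = −3.00 dB → −3.0 dB

−3.0 dB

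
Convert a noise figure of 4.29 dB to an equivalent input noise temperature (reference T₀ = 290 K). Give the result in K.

489 K

F = 10^(4.29/10) = 2.68534
T_e = (F − 1)·T₀ = (2.68534 − 1) × 290 = 489 K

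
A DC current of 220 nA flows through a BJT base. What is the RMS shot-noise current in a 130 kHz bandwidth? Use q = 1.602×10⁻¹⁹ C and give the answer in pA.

95.7 pA

I_n = √(2qI·B)
2qI·B = 2 × 1.602×10⁻¹⁹ × 2.20×10⁻⁷ × 1.30×10⁵ = 9.16×10⁻²¹ A²
I_n = √(9.16×10⁻²¹) = 9.57×10⁻¹¹ A = 95.7 pA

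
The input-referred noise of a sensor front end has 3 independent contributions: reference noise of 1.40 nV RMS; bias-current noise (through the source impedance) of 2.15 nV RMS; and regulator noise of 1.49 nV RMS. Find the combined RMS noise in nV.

Uncorrelated sources add in power (mean-square): V_tot = √(ΣV_i²)
V_tot = √[(1.40×10⁻⁹)² + (2.15×10⁻⁹)² + (1.49×10⁻⁹)²] = 2.97×10⁻⁹ V = 2.97 nV

2.97 nV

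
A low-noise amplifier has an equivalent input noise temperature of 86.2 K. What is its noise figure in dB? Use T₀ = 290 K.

1.13 dB

F = 1 + T_e/T₀ = 1 + 86.2/290 = 1.29724
NF = 10 log₁₀(1.29724) = 1.13 dB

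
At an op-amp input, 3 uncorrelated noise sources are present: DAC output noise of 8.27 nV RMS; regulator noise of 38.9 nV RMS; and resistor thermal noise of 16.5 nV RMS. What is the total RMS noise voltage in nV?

Uncorrelated sources add in power (mean-square): V_tot = √(ΣV_i²)
V_tot = √[(8.27×10⁻⁹)² + (3.89×10⁻⁸)² + (1.65×10⁻⁸)²] = 4.31×10⁻⁸ V = 43.1 nV

43.1 nV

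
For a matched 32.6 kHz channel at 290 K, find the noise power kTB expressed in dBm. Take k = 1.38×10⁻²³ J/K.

P_n = kTB = 1.38×10⁻²³ × 290 × 3.26×10⁴ = 1.30×10⁻¹⁶ W
In dBm: 10 log₁₀(1.30×10⁻¹⁶ / 10⁻³) = −128.8 dBm

−128.8 dBm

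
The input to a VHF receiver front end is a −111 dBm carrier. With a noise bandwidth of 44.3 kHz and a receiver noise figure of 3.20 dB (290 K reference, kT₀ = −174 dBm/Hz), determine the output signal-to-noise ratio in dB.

13.3 dB

Noise floor: N = −174 + 10 log₁₀(B) + NF
10 log₁₀(4.43×10⁴) = 46.46 dB
N = −174 + 46.46 + 3.20 = −124.34 dBm
SNR = P_sig − N = −111 − (−124.34) = 13.34 dB → 13.3 dB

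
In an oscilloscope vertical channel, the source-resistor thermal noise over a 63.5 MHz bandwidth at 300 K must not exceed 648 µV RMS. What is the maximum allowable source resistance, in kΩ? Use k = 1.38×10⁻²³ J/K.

399 kΩ

Johnson–Nyquist: V_n = √(4kTRB) ⇒ R = V_n² / (4kTB)
4kTB = 4 × 1.38×10⁻²³ × 300 × 6.35×10⁷ = 1.05×10⁻¹²
R = (6.48×10⁻⁴)² / 1.05×10⁻¹² = 3.99×10⁵ Ω = 399 kΩ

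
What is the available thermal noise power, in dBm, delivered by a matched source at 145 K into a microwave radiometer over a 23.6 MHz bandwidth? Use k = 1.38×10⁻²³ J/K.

P_n = kTB = 1.38×10⁻²³ × 145 × 2.36×10⁷ = 4.72×10⁻¹⁴ W
In dBm: 10 log₁₀(4.72×10⁻¹⁴ / 10⁻³) = −103.3 dBm

−103.3 dBm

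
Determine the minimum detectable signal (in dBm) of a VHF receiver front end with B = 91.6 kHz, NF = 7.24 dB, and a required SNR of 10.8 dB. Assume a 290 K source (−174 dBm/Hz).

Sensitivity = −174 + 10 log₁₀(B) + NF + SNR_min
= −174 + 49.62 + 7.24 + 10.8
= −106.34 dBm → −106.3 dBm

−106.3 dBm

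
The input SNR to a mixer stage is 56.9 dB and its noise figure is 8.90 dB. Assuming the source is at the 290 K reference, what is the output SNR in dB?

48.00 dB

By definition F = SNR_in/SNR_out, so in dB: SNR_out = SNR_in − NF
SNR_out = 56.9 − 8.90 = 48.00 dB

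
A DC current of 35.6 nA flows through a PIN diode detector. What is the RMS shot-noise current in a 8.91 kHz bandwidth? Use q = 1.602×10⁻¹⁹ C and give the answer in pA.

10.1 pA

I_n = √(2qI·B)
2qI·B = 2 × 1.602×10⁻¹⁹ × 3.56×10⁻⁸ × 8.91×10³ = 1.02×10⁻²² A²
I_n = √(1.02×10⁻²²) = 1.01×10⁻¹¹ A = 10.1 pA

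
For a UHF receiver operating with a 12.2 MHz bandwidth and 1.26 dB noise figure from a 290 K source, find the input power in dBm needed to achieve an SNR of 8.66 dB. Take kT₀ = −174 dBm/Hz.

−93.2 dBm

Sensitivity = −174 + 10 log₁₀(B) + NF + SNR_min
= −174 + 70.86 + 1.26 + 8.66
= −93.22 dBm → −93.2 dBm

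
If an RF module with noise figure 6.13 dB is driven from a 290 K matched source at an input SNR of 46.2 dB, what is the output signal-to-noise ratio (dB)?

By definition F = SNR_in/SNR_out, so in dB: SNR_out = SNR_in − NF
SNR_out = 46.2 − 6.13 = 40.07 dB

40.07 dB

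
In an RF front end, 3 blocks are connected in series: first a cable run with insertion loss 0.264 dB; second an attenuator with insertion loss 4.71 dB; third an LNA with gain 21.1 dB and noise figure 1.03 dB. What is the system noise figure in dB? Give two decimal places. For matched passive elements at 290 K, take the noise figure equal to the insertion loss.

6.00 dB

Convert to linear (a loss of L dB is a gain of −L dB): F_i = 10^(NF_i/10), G_i = 10^(G_i,dB/10)
  Stage 1: F_1 = 10^(0.264/10) = 1.063, G_1 = 10^(−0.264/10) = 0.9410
  Stage 2: F_2 = 10^(4.71/10) = 2.958, G_2 = 10^(−4.71/10) = 0.3381
  Stage 3: F_3 = 10^(1.03/10) = 1.268, G_3 = 10^(21.1/10) = 128.8
Friis cascade:
  F = 1.063 + (2.958 − 1)/0.9410 + (1.268 − 1)/0.3181 = 3.985
NF = 10 log₁₀(3.985) = 6.00 dB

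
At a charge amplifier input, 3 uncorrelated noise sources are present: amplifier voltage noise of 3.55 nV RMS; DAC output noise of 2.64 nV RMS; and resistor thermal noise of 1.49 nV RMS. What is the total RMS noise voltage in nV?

Uncorrelated sources add in power (mean-square): V_tot = √(ΣV_i²)
V_tot = √[(3.55×10⁻⁹)² + (2.64×10⁻⁹)² + (1.49×10⁻⁹)²] = 4.67×10⁻⁹ V = 4.67 nV

4.67 nV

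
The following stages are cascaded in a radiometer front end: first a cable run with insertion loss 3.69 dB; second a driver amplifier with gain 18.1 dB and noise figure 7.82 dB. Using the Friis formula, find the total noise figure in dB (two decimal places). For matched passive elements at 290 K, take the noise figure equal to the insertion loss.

Convert to linear (a loss of L dB is a gain of −L dB): F_i = 10^(NF_i/10), G_i = 10^(G_i,dB/10)
  Stage 1: F_1 = 10^(3.69/10) = 2.339, G_1 = 10^(−3.69/10) = 0.4276
  Stage 2: F_2 = 10^(7.82/10) = 6.053, G_2 = 10^(18.1/10) = 64.57
Friis cascade:
  F = 2.339 + (6.053 − 1)/0.4276 = 14.16
NF = 10 log₁₀(14.16) = 11.51 dB

11.51 dB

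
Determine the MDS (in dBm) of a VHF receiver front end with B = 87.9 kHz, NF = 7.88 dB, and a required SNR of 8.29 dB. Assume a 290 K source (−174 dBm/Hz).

Sensitivity = −174 + 10 log₁₀(B) + NF + SNR_min
= −174 + 49.44 + 7.88 + 8.29
= −108.39 dBm → −108.4 dBm

−108.4 dBm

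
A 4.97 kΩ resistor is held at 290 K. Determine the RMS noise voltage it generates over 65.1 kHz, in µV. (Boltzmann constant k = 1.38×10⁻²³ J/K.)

V_n = √(4kTRB)
4kTRB = 4 × 1.38×10⁻²³ × 290 × 4.97×10³ × 6.51×10⁴ = 5.18×10⁻¹² V²
V_n = √(5.18×10⁻¹²) = 2.28×10⁻⁶ V = 2.28 µV

2.28 µV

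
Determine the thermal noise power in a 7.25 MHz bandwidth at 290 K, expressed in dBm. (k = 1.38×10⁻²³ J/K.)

−105.4 dBm

P_n = kTB = 1.38×10⁻²³ × 290 × 7.25×10⁶ = 2.90×10⁻¹⁴ W
In dBm: 10 log₁₀(2.90×10⁻¹⁴ / 10⁻³) = −105.4 dBm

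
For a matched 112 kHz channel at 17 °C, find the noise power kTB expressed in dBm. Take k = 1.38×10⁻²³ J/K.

T = 17 °C + 273.15 = 290.15 K
P_n = kTB = 1.38×10⁻²³ × 290.15 × 1.12×10⁵ = 4.48×10⁻¹⁶ W
In dBm: 10 log₁₀(4.48×10⁻¹⁶ / 10⁻³) = −123.5 dBm

−123.5 dBm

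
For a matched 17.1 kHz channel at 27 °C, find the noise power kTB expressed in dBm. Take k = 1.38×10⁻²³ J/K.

−131.5 dBm

T = 27 °C + 273.15 = 300.15 K
P_n = kTB = 1.38×10⁻²³ × 300.15 × 1.71×10⁴ = 7.08×10⁻¹⁷ W
In dBm: 10 log₁₀(7.08×10⁻¹⁷ / 10⁻³) = −131.5 dBm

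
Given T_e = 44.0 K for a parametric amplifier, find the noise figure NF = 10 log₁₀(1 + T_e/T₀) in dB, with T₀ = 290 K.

0.613 dB

F = 1 + T_e/T₀ = 1 + 44.0/290 = 1.15172
NF = 10 log₁₀(1.15172) = 0.613 dB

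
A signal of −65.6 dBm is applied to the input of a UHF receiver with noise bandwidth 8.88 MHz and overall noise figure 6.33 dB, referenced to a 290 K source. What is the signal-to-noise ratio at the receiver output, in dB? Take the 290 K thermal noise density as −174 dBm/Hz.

Noise floor: N = −174 + 10 log₁₀(B) + NF
10 log₁₀(8.88×10⁶) = 69.48 dB
N = −174 + 69.48 + 6.33 = −98.19 dBm
SNR = P_sig − N = −65.6 − (−98.19) = 32.59 dB → 32.6 dB

32.6 dB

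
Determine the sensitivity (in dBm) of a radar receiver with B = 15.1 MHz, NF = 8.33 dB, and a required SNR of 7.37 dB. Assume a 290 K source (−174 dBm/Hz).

Sensitivity = −174 + 10 log₁₀(B) + NF + SNR_min
= −174 + 71.79 + 8.33 + 7.37
= −86.51 dBm → −86.5 dBm

−86.5 dBm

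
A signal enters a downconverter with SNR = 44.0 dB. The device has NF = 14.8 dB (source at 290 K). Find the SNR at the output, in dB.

By definition F = SNR_in/SNR_out, so in dB: SNR_out = SNR_in − NF
SNR_out = 44.0 − 14.8 = 29.2 dB

29.2 dB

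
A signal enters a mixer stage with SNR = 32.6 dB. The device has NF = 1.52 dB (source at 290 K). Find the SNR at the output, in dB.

By definition F = SNR_in/SNR_out, so in dB: SNR_out = SNR_in − NF
SNR_out = 32.6 − 1.52 = 31.08 dB

31.08 dB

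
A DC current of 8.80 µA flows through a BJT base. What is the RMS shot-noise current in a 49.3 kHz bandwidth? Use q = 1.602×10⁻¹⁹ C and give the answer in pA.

373 pA

I_n = √(2qI·B)
2qI·B = 2 × 1.602×10⁻¹⁹ × 8.80×10⁻⁶ × 4.93×10⁴ = 1.39×10⁻¹⁹ A²
I_n = √(1.39×10⁻¹⁹) = 3.73×10⁻¹⁰ A = 373 pA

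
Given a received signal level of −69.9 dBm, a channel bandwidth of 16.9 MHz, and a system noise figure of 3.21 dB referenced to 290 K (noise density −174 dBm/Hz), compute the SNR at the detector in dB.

Noise floor: N = −174 + 10 log₁₀(B) + NF
10 log₁₀(1.69×10⁷) = 72.28 dB
N = −174 + 72.28 + 3.21 = −98.51 dBm
SNR = P_sig − N = −69.9 − (−98.51) = 28.61 dB → 28.6 dB

28.6 dB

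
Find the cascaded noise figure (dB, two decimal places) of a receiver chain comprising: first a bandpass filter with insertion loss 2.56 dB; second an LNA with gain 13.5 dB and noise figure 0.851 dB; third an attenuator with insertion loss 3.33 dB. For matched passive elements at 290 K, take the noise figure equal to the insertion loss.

3.59 dB

Convert to linear (a loss of L dB is a gain of −L dB): F_i = 10^(NF_i/10), G_i = 10^(G_i,dB/10)
  Stage 1: F_1 = 10^(2.56/10) = 1.803, G_1 = 10^(−2.56/10) = 0.5546
  Stage 2: F_2 = 10^(0.851/10) = 1.216, G_2 = 10^(13.5/10) = 22.39
  Stage 3: F_3 = 10^(3.33/10) = 2.153, G_3 = 10^(−3.33/10) = 0.4645
Friis cascade:
  F = 1.803 + (1.216 − 1)/0.5546 + (2.153 − 1)/12.42 = 2.286
NF = 10 log₁₀(2.286) = 3.59 dB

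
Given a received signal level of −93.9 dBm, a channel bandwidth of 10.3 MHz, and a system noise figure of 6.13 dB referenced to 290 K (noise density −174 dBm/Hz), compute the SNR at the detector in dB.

Noise floor: N = −174 + 10 log₁₀(B) + NF
10 log₁₀(1.03×10⁷) = 70.13 dB
N = −174 + 70.13 + 6.13 = −97.74 dBm
SNR = P_sig − N = −93.9 − (−97.74) = 3.84 dB → 3.8 dB

3.8 dB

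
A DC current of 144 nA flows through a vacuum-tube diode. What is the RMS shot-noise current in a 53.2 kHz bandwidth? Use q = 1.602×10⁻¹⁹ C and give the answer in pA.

I_n = √(2qI·B)
2qI·B = 2 × 1.602×10⁻¹⁹ × 1.44×10⁻⁷ × 5.32×10⁴ = 2.45×10⁻²¹ A²
I_n = √(2.45×10⁻²¹) = 4.95×10⁻¹¹ A = 49.5 pA

49.5 pA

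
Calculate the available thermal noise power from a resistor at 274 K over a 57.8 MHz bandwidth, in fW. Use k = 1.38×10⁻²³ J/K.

P_n = kTB = 1.38×10⁻²³ × 274 × 5.78×10⁷ = 2.19×10⁻¹³ W = 219 fW

219 fW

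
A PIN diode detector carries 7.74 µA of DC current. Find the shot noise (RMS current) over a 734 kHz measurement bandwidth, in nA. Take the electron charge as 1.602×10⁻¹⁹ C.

1.35 nA

I_n = √(2qI·B)
2qI·B = 2 × 1.602×10⁻¹⁹ × 7.74×10⁻⁶ × 7.34×10⁵ = 1.82×10⁻¹⁸ A²
I_n = √(1.82×10⁻¹⁸) = 1.35×10⁻⁹ A = 1.35 nA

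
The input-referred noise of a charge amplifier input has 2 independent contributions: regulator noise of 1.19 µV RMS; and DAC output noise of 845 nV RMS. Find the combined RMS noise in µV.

1.46 µV

Uncorrelated sources add in power (mean-square): V_tot = √(ΣV_i²)
V_tot = √[(1.19×10⁻⁶)² + (8.45×10⁻⁷)²] = 1.46×10⁻⁶ V = 1.46 µV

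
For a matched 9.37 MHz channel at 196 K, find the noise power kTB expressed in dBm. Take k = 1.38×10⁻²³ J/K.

−106.0 dBm

P_n = kTB = 1.38×10⁻²³ × 196 × 9.37×10⁶ = 2.53×10⁻¹⁴ W
In dBm: 10 log₁₀(2.53×10⁻¹⁴ / 10⁻³) = −106.0 dBm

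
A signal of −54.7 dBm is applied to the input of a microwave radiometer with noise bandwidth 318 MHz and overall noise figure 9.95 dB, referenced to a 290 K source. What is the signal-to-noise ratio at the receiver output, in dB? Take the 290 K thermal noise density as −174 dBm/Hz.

24.3 dB

Noise floor: N = −174 + 10 log₁₀(B) + NF
10 log₁₀(3.18×10⁸) = 85.02 dB
N = −174 + 85.02 + 9.95 = −79.03 dBm
SNR = P_sig − N = −54.7 − (−79.03) = 24.33 dB → 24.3 dB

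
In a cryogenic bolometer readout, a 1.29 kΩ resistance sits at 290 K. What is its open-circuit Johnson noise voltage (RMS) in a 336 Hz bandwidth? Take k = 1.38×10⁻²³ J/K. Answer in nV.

V_n = √(4kTRB)
4kTRB = 4 × 1.38×10⁻²³ × 290 × 1.29×10³ × 3.36×10² = 6.94×10⁻¹⁵ V²
V_n = √(6.94×10⁻¹⁵) = 8.33×10⁻⁸ V = 83.3 nV

83.3 nV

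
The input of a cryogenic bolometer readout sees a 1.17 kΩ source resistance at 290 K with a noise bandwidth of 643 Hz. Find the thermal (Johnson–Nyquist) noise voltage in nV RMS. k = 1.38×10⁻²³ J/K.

V_n = √(4kTRB)
4kTRB = 4 × 1.38×10⁻²³ × 290 × 1.17×10³ × 6.43×10² = 1.20×10⁻¹⁴ V²
V_n = √(1.20×10⁻¹⁴) = 1.10×10⁻⁷ V = 110 nV

110 nV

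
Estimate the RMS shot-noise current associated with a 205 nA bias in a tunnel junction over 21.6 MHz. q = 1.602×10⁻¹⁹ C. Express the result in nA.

1.19 nA

I_n = √(2qI·B)
2qI·B = 2 × 1.602×10⁻¹⁹ × 2.05×10⁻⁷ × 2.16×10⁷ = 1.42×10⁻¹⁸ A²
I_n = √(1.42×10⁻¹⁸) = 1.19×10⁻⁹ A = 1.19 nA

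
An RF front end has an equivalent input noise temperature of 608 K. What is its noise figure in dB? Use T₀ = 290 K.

F = 1 + T_e/T₀ = 1 + 608/290 = 3.09655
NF = 10 log₁₀(3.09655) = 4.91 dB

4.91 dB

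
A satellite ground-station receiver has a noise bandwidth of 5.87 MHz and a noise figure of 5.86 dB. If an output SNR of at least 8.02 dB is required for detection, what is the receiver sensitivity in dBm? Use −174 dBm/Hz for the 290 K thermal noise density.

−92.4 dBm

Sensitivity = −174 + 10 log₁₀(B) + NF + SNR_min
= −174 + 67.69 + 5.86 + 8.02
= −92.43 dBm → −92.4 dBm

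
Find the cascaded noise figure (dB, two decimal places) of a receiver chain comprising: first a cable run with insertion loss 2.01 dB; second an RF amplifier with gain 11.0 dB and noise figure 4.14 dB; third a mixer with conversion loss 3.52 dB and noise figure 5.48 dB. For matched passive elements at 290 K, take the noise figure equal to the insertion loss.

6.47 dB

Convert to linear (a loss of L dB is a gain of −L dB): F_i = 10^(NF_i/10), G_i = 10^(G_i,dB/10)
  Stage 1: F_1 = 10^(2.01/10) = 1.589, G_1 = 10^(−2.01/10) = 0.6295
  Stage 2: F_2 = 10^(4.14/10) = 2.594, G_2 = 10^(11.0/10) = 12.59
  Stage 3: F_3 = 10^(5.48/10) = 3.532, G_3 = 10^(−3.52/10) = 0.4446
Friis cascade:
  F = 1.589 + (2.594 − 1)/0.6295 + (3.532 − 1)/7.925 = 4.440
NF = 10 log₁₀(4.440) = 6.47 dB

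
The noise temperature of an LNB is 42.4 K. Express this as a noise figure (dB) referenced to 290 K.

0.593 dB

F = 1 + T_e/T₀ = 1 + 42.4/290 = 1.14621
NF = 10 log₁₀(1.14621) = 0.593 dB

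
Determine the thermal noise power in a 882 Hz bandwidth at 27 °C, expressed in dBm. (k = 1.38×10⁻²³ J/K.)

−144.4 dBm

T = 27 °C + 273.15 = 300.15 K
P_n = kTB = 1.38×10⁻²³ × 300.15 × 8.82×10² = 3.65×10⁻¹⁸ W
In dBm: 10 log₁₀(3.65×10⁻¹⁸ / 10⁻³) = −144.4 dBm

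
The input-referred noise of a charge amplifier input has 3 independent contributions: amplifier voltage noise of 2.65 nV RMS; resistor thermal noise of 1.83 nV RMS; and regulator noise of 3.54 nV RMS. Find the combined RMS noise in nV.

Uncorrelated sources add in power (mean-square): V_tot = √(ΣV_i²)
V_tot = √[(2.65×10⁻⁹)² + (1.83×10⁻⁹)² + (3.54×10⁻⁹)²] = 4.79×10⁻⁹ V = 4.79 nV

4.79 nV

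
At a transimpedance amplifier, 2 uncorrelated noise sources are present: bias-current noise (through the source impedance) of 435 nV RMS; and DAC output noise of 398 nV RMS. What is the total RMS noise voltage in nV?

590 nV

Uncorrelated sources add in power (mean-square): V_tot = √(ΣV_i²)
V_tot = √[(4.35×10⁻⁷)² + (3.98×10⁻⁷)²] = 5.90×10⁻⁷ V = 590 nV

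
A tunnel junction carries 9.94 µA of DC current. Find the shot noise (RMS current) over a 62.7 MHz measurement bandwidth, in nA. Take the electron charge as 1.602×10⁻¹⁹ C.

I_n = √(2qI·B)
2qI·B = 2 × 1.602×10⁻¹⁹ × 9.94×10⁻⁶ × 6.27×10⁷ = 2.00×10⁻¹⁶ A²
I_n = √(2.00×10⁻¹⁶) = 1.41×10⁻⁸ A = 14.1 nA

14.1 nA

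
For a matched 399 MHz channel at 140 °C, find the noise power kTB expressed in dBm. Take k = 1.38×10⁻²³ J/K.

−86.4 dBm

T = 140 °C + 273.15 = 413.15 K
P_n = kTB = 1.38×10⁻²³ × 413.15 × 3.99×10⁸ = 2.27×10⁻¹² W
In dBm: 10 log₁₀(2.27×10⁻¹² / 10⁻³) = −86.4 dBm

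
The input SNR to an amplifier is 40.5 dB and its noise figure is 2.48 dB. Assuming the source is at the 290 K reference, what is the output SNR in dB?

38.02 dB

By definition F = SNR_in/SNR_out, so in dB: SNR_out = SNR_in − NF
SNR_out = 40.5 − 2.48 = 38.02 dB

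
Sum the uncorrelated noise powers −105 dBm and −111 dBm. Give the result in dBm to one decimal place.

Convert to linear, add, convert back:
P₁ = 3.16×10⁻¹⁴ W, P₂ = 7.94×10⁻¹⁵ W
P_tot = 3.96×10⁻¹⁴ W → 10 log₁₀(P_tot / 10⁻³) = −104.0 dBm

−104.0 dBm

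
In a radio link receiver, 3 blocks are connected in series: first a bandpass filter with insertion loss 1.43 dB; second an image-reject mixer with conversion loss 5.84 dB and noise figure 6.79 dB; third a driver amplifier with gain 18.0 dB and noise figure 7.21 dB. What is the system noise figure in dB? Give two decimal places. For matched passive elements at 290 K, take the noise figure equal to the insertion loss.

14.68 dB

Convert to linear (a loss of L dB is a gain of −L dB): F_i = 10^(NF_i/10), G_i = 10^(G_i,dB/10)
  Stage 1: F_1 = 10^(1.43/10) = 1.390, G_1 = 10^(−1.43/10) = 0.7194
  Stage 2: F_2 = 10^(6.79/10) = 4.775, G_2 = 10^(−5.84/10) = 0.2606
  Stage 3: F_3 = 10^(7.21/10) = 5.260, G_3 = 10^(18.0/10) = 63.10
Friis cascade:
  F = 1.390 + (4.775 − 1)/0.7194 + (5.260 − 1)/0.1875 = 29.36
NF = 10 log₁₀(29.36) = 14.68 dB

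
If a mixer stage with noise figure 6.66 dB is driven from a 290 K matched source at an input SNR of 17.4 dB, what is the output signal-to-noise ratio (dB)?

By definition F = SNR_in/SNR_out, so in dB: SNR_out = SNR_in − NF
SNR_out = 17.4 − 6.66 = 10.74 dB

10.74 dB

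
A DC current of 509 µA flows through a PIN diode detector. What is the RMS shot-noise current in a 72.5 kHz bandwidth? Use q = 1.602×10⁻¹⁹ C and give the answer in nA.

I_n = √(2qI·B)
2qI·B = 2 × 1.602×10⁻¹⁹ × 5.09×10⁻⁴ × 7.25×10⁴ = 1.18×10⁻¹⁷ A²
I_n = √(1.18×10⁻¹⁷) = 3.44×10⁻⁹ A = 3.44 nA

3.44 nA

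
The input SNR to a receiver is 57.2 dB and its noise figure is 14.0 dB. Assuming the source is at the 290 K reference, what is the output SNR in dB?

By definition F = SNR_in/SNR_out, so in dB: SNR_out = SNR_in − NF
SNR_out = 57.2 − 14.0 = 43.2 dB

43.2 dB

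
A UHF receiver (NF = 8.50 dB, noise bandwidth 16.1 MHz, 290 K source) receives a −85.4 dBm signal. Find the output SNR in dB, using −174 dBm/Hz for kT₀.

8.0 dB

Noise floor: N = −174 + 10 log₁₀(B) + NF
10 log₁₀(1.61×10⁷) = 72.07 dB
N = −174 + 72.07 + 8.50 = −93.43 dBm
SNR = P_sig − N = −85.4 − (−93.43) = 8.03 dB → 8.0 dB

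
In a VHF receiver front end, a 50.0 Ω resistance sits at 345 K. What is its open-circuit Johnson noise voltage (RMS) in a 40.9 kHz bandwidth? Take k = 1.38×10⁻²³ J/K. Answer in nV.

197 nV

V_n = √(4kTRB)
4kTRB = 4 × 1.38×10⁻²³ × 345 × 5.00×10¹ × 4.09×10⁴ = 3.89×10⁻¹⁴ V²
V_n = √(3.89×10⁻¹⁴) = 1.97×10⁻⁷ V = 197 nV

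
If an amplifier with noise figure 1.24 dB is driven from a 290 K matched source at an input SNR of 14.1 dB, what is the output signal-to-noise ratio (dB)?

By definition F = SNR_in/SNR_out, so in dB: SNR_out = SNR_in − NF
SNR_out = 14.1 − 1.24 = 12.86 dB

12.86 dB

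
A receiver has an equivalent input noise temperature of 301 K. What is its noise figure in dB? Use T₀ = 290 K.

3.09 dB

F = 1 + T_e/T₀ = 1 + 301/290 = 2.03793
NF = 10 log₁₀(2.03793) = 3.09 dB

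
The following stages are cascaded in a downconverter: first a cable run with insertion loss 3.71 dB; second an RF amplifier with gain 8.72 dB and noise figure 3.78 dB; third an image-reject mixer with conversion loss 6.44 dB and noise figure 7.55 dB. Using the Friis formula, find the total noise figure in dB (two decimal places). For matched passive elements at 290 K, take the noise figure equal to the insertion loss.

8.51 dB

Convert to linear (a loss of L dB is a gain of −L dB): F_i = 10^(NF_i/10), G_i = 10^(G_i,dB/10)
  Stage 1: F_1 = 10^(3.71/10) = 2.350, G_1 = 10^(−3.71/10) = 0.4256
  Stage 2: F_2 = 10^(3.78/10) = 2.388, G_2 = 10^(8.72/10) = 7.447
  Stage 3: F_3 = 10^(7.55/10) = 5.689, G_3 = 10^(−6.44/10) = 0.2270
Friis cascade:
  F = 2.350 + (2.388 − 1)/0.4256 + (5.689 − 1)/3.170 = 7.090
NF = 10 log₁₀(7.090) = 8.51 dB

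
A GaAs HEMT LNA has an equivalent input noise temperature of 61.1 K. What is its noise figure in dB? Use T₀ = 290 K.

0.830 dB

F = 1 + T_e/T₀ = 1 + 61.1/290 = 1.21069
NF = 10 log₁₀(1.21069) = 0.830 dB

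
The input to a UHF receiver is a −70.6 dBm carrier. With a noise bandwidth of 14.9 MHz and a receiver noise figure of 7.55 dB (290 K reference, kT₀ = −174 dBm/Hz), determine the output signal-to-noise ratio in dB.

Noise floor: N = −174 + 10 log₁₀(B) + NF
10 log₁₀(1.49×10⁷) = 71.73 dB
N = −174 + 71.73 + 7.55 = −94.72 dBm
SNR = P_sig − N = −70.6 − (−94.72) = 24.12 dB → 24.1 dB

24.1 dB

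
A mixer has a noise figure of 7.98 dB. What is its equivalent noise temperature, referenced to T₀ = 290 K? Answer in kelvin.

F = 10^(7.98/10) = 6.28058
T_e = (F − 1)·T₀ = (6.28058 − 1) × 290 = 1531 K

1531 K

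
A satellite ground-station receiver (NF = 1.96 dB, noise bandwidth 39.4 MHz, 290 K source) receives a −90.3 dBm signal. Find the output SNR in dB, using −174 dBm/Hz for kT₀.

5.8 dB

Noise floor: N = −174 + 10 log₁₀(B) + NF
10 log₁₀(3.94×10⁷) = 75.95 dB
N = −174 + 75.95 + 1.96 = −96.09 dBm
SNR = P_sig − N = −90.3 − (−96.09) = 5.79 dB → 5.8 dB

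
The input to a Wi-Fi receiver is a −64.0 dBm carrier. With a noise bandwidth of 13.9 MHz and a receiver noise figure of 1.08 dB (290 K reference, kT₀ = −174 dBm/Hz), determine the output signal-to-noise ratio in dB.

37.5 dB

Noise floor: N = −174 + 10 log₁₀(B) + NF
10 log₁₀(1.39×10⁷) = 71.43 dB
N = −174 + 71.43 + 1.08 = −101.49 dBm
SNR = P_sig − N = −64.0 − (−101.49) = 37.49 dB → 37.5 dB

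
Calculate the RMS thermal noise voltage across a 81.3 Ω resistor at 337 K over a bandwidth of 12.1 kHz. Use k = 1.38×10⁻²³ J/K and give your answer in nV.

V_n = √(4kTRB)
4kTRB = 4 × 1.38×10⁻²³ × 337 × 8.13×10¹ × 1.21×10⁴ = 1.83×10⁻¹⁴ V²
V_n = √(1.83×10⁻¹⁴) = 1.35×10⁻⁷ V = 135 nV

135 nV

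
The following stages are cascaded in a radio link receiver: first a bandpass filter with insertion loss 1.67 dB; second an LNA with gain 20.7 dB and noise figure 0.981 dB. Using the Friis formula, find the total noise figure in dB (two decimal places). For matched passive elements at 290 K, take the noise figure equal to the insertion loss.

Convert to linear (a loss of L dB is a gain of −L dB): F_i = 10^(NF_i/10), G_i = 10^(G_i,dB/10)
  Stage 1: F_1 = 10^(1.67/10) = 1.469, G_1 = 10^(−1.67/10) = 0.6808
  Stage 2: F_2 = 10^(0.981/10) = 1.253, G_2 = 10^(20.7/10) = 117.5
Friis cascade:
  F = 1.469 + (1.253 − 1)/0.6808 = 1.841
NF = 10 log₁₀(1.841) = 2.65 dB

2.65 dB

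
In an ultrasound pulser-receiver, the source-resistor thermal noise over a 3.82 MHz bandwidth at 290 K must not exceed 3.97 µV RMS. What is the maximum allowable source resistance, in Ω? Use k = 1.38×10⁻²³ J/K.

258 Ω

Johnson–Nyquist: V_n = √(4kTRB) ⇒ R = V_n² / (4kTB)
4kTB = 4 × 1.38×10⁻²³ × 290 × 3.82×10⁶ = 6.12×10⁻¹⁴
R = (3.97×10⁻⁶)² / 6.12×10⁻¹⁴ = 2.58×10² Ω = 258 Ω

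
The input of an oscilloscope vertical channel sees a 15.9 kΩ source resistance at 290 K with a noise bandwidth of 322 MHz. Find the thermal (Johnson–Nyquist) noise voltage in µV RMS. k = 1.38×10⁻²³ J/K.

V_n = √(4kTRB)
4kTRB = 4 × 1.38×10⁻²³ × 290 × 1.59×10⁴ × 3.22×10⁸ = 8.20×10⁻⁸ V²
V_n = √(8.20×10⁻⁸) = 2.86×10⁻⁴ V = 286 µV

286 µV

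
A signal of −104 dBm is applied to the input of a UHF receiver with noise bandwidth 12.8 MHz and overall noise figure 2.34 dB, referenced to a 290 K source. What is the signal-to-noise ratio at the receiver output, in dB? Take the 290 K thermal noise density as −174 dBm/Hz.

Noise floor: N = −174 + 10 log₁₀(B) + NF
10 log₁₀(1.28×10⁷) = 71.07 dB
N = −174 + 71.07 + 2.34 = −100.59 dBm
SNR = P_sig − N = −104 − (−100.59) = −3.41 dB → −3.4 dB

−3.4 dB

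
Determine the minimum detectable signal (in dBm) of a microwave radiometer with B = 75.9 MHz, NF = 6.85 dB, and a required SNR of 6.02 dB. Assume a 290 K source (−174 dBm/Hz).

Sensitivity = −174 + 10 log₁₀(B) + NF + SNR_min
= −174 + 78.8 + 6.85 + 6.02
= −82.33 dBm → −82.3 dBm

−82.3 dBm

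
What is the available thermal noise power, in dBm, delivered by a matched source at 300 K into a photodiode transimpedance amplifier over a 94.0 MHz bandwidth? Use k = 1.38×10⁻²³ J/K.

P_n = kTB = 1.38×10⁻²³ × 300 × 9.40×10⁷ = 3.89×10⁻¹³ W
In dBm: 10 log₁₀(3.89×10⁻¹³ / 10⁻³) = −94.1 dBm

−94.1 dBm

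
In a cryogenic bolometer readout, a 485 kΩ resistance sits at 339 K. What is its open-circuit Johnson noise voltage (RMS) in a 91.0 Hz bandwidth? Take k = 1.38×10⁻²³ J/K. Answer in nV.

909 nV

V_n = √(4kTRB)
4kTRB = 4 × 1.38×10⁻²³ × 339 × 4.85×10⁵ × 9.10×10¹ = 8.26×10⁻¹³ V²
V_n = √(8.26×10⁻¹³) = 9.09×10⁻⁷ V = 909 nV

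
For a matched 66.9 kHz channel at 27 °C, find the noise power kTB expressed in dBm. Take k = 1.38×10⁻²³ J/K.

−125.6 dBm

T = 27 °C + 273.15 = 300.15 K
P_n = kTB = 1.38×10⁻²³ × 300.15 × 6.69×10⁴ = 2.77×10⁻¹⁶ W
In dBm: 10 log₁₀(2.77×10⁻¹⁶ / 10⁻³) = −125.6 dBm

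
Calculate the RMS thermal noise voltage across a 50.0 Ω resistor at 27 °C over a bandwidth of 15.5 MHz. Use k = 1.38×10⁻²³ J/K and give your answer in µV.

3.58 µV

T = 27 °C + 273.15 = 300.15 K
V_n = √(4kTRB)
4kTRB = 4 × 1.38×10⁻²³ × 300.15 × 5.00×10¹ × 1.55×10⁷ = 1.28×10⁻¹¹ V²
V_n = √(1.28×10⁻¹¹) = 3.58×10⁻⁶ V = 3.58 µV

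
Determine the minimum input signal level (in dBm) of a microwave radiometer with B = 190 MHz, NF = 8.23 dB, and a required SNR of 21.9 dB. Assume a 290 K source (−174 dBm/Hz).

Sensitivity = −174 + 10 log₁₀(B) + NF + SNR_min
= −174 + 82.79 + 8.23 + 21.9
= −61.08 dBm → −61.1 dBm

−61.1 dBm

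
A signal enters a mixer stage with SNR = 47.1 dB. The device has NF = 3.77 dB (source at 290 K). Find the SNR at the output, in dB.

By definition F = SNR_in/SNR_out, so in dB: SNR_out = SNR_in − NF
SNR_out = 47.1 − 3.77 = 43.33 dB

43.33 dB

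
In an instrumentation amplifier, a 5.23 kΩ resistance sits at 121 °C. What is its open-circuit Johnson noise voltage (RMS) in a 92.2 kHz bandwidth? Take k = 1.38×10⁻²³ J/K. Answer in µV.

T = 121 °C + 273.15 = 394.15 K
V_n = √(4kTRB)
4kTRB = 4 × 1.38×10⁻²³ × 394.15 × 5.23×10³ × 9.22×10⁴ = 1.05×10⁻¹¹ V²
V_n = √(1.05×10⁻¹¹) = 3.24×10⁻⁶ V = 3.24 µV

3.24 µV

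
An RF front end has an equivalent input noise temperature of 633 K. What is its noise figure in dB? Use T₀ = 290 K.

F = 1 + T_e/T₀ = 1 + 633/290 = 3.18276
NF = 10 log₁₀(3.18276) = 5.03 dB

5.03 dB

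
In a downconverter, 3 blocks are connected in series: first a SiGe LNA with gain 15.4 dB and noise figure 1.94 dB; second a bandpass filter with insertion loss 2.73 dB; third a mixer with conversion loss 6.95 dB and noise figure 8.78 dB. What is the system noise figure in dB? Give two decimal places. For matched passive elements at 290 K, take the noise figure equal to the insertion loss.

Convert to linear (a loss of L dB is a gain of −L dB): F_i = 10^(NF_i/10), G_i = 10^(G_i,dB/10)
  Stage 1: F_1 = 10^(1.94/10) = 1.563, G_1 = 10^(15.4/10) = 34.67
  Stage 2: F_2 = 10^(2.73/10) = 1.875, G_2 = 10^(−2.73/10) = 0.5333
  Stage 3: F_3 = 10^(8.78/10) = 7.551, G_3 = 10^(−6.95/10) = 0.2018
Friis cascade:
  F = 1.563 + (1.875 − 1)/34.67 + (7.551 − 1)/18.49 = 1.943
NF = 10 log₁₀(1.943) = 2.88 dB

2.88 dB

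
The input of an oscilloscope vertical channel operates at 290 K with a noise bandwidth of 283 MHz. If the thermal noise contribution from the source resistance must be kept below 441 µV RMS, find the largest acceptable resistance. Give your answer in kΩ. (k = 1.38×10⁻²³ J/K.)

42.9 kΩ

Johnson–Nyquist: V_n = √(4kTRB) ⇒ R = V_n² / (4kTB)
4kTB = 4 × 1.38×10⁻²³ × 290 × 2.83×10⁸ = 4.53×10⁻¹²
R = (4.41×10⁻⁴)² / 4.53×10⁻¹² = 4.29×10⁴ Ω = 42.9 kΩ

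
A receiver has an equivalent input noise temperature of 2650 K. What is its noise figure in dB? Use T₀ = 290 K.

F = 1 + T_e/T₀ = 1 + 2650/290 = 10.1379
NF = 10 log₁₀(10.1379) = 10.06 dB

10.06 dB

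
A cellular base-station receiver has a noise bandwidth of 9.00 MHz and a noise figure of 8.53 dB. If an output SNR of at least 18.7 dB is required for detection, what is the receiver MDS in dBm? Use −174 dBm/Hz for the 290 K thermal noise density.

Sensitivity = −174 + 10 log₁₀(B) + NF + SNR_min
= −174 + 69.54 + 8.53 + 18.7
= −77.23 dBm → −77.2 dBm

−77.2 dBm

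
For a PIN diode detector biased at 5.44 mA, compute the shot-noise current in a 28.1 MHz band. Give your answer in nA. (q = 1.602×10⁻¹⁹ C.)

221 nA

I_n = √(2qI·B)
2qI·B = 2 × 1.602×10⁻¹⁹ × 5.44×10⁻³ × 2.81×10⁷ = 4.90×10⁻¹⁴ A²
I_n = √(4.90×10⁻¹⁴) = 2.21×10⁻⁷ A = 221 nA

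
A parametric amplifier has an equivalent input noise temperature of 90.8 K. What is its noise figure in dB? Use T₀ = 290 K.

1.18 dB

F = 1 + T_e/T₀ = 1 + 90.8/290 = 1.3131
NF = 10 log₁₀(1.3131) = 1.18 dB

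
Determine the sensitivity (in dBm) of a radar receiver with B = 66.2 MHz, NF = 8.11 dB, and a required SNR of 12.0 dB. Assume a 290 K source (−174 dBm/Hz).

−75.7 dBm

Sensitivity = −174 + 10 log₁₀(B) + NF + SNR_min
= −174 + 78.21 + 8.11 + 12.0
= −75.68 dBm → −75.7 dBm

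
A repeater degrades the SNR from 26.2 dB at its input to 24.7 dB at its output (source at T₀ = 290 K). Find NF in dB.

1.5 dB

NF (dB) = SNR_in(dB) − SNR_out(dB) when the source is at T₀
NF = 26.2 − 24.7 = 1.5 dB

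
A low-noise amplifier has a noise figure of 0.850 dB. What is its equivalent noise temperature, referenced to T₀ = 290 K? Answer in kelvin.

62.7 K

F = 10^(0.850/10) = 1.21619
T_e = (F − 1)·T₀ = (1.21619 − 1) × 290 = 62.7 K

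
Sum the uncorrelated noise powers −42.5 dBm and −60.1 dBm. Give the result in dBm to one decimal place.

Convert to linear, add, convert back:
P₁ = 5.62×10⁻⁸ W, P₂ = 9.77×10⁻¹⁰ W
P_tot = 5.72×10⁻⁸ W → 10 log₁₀(P_tot / 10⁻³) = −42.4 dBm

−42.4 dBm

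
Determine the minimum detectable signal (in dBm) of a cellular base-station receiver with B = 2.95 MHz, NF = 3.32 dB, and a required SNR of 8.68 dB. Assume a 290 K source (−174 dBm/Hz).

Sensitivity = −174 + 10 log₁₀(B) + NF + SNR_min
= −174 + 64.7 + 3.32 + 8.68
= −97.30 dBm → −97.3 dBm

−97.3 dBm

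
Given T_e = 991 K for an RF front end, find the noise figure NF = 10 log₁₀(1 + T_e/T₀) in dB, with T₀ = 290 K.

6.45 dB

F = 1 + T_e/T₀ = 1 + 991/290 = 4.41724
NF = 10 log₁₀(4.41724) = 6.45 dB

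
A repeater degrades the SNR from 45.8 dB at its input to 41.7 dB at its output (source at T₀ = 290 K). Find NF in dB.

4.1 dB

NF (dB) = SNR_in(dB) − SNR_out(dB) when the source is at T₀
NF = 45.8 − 41.7 = 4.1 dB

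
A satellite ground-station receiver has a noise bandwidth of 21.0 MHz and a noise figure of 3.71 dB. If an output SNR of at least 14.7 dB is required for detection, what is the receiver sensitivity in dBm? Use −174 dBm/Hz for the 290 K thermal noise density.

Sensitivity = −174 + 10 log₁₀(B) + NF + SNR_min
= −174 + 73.22 + 3.71 + 14.7
= −82.37 dBm → −82.4 dBm

−82.4 dBm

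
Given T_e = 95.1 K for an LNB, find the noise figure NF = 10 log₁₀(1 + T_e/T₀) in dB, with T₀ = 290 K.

1.23 dB

F = 1 + T_e/T₀ = 1 + 95.1/290 = 1.32793
NF = 10 log₁₀(1.32793) = 1.23 dB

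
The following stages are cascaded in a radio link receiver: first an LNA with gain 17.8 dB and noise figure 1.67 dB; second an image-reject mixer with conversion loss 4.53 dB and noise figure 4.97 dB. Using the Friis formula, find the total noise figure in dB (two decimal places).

Convert to linear (a loss of L dB is a gain of −L dB): F_i = 10^(NF_i/10), G_i = 10^(G_i,dB/10)
  Stage 1: F_1 = 10^(1.67/10) = 1.469, G_1 = 10^(17.8/10) = 60.26
  Stage 2: F_2 = 10^(4.97/10) = 3.141, G_2 = 10^(−4.53/10) = 0.3524
Friis cascade:
  F = 1.469 + (3.141 − 1)/60.26 = 1.504
NF = 10 log₁₀(1.504) = 1.77 dB

1.77 dB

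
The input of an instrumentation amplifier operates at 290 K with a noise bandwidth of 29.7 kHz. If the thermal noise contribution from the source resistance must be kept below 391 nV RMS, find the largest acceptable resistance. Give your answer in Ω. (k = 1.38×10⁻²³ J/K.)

Johnson–Nyquist: V_n = √(4kTRB) ⇒ R = V_n² / (4kTB)
4kTB = 4 × 1.38×10⁻²³ × 290 × 2.97×10⁴ = 4.75×10⁻¹⁶
R = (3.91×10⁻⁷)² / 4.75×10⁻¹⁶ = 3.22×10² Ω = 322 Ω

322 Ω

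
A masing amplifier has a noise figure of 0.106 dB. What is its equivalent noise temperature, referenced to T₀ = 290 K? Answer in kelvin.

7.17 K

F = 10^(0.106/10) = 1.02471
T_e = (F − 1)·T₀ = (1.02471 − 1) × 290 = 7.17 K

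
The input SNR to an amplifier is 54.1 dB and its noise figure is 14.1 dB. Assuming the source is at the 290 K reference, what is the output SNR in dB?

By definition F = SNR_in/SNR_out, so in dB: SNR_out = SNR_in − NF
SNR_out = 54.1 − 14.1 = 40.0 dB

40.0 dB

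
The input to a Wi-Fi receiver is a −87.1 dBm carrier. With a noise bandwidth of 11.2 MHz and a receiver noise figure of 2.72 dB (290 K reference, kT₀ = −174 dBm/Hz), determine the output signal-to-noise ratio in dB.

Noise floor: N = −174 + 10 log₁₀(B) + NF
10 log₁₀(1.12×10⁷) = 70.49 dB
N = −174 + 70.49 + 2.72 = −100.79 dBm
SNR = P_sig − N = −87.1 − (−100.79) = 13.69 dB → 13.7 dB

13.7 dB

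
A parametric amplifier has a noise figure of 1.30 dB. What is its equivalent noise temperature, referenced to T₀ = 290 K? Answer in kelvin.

F = 10^(1.30/10) = 1.34896
T_e = (F − 1)·T₀ = (1.34896 − 1) × 290 = 101 K

101 K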